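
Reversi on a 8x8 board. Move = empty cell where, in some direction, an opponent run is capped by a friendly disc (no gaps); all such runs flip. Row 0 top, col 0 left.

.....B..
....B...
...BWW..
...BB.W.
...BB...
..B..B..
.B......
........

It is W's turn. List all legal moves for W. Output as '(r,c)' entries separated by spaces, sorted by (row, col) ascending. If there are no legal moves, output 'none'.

Answer: (0,3) (0,4) (2,2) (4,2) (5,4) (7,0)

Derivation:
(0,3): flips 1 -> legal
(0,4): flips 1 -> legal
(0,6): no bracket -> illegal
(1,2): no bracket -> illegal
(1,3): no bracket -> illegal
(1,5): no bracket -> illegal
(1,6): no bracket -> illegal
(2,2): flips 1 -> legal
(3,2): no bracket -> illegal
(3,5): no bracket -> illegal
(4,1): no bracket -> illegal
(4,2): flips 1 -> legal
(4,5): no bracket -> illegal
(4,6): no bracket -> illegal
(5,0): no bracket -> illegal
(5,1): no bracket -> illegal
(5,3): no bracket -> illegal
(5,4): flips 2 -> legal
(5,6): no bracket -> illegal
(6,0): no bracket -> illegal
(6,2): no bracket -> illegal
(6,3): no bracket -> illegal
(6,4): no bracket -> illegal
(6,5): no bracket -> illegal
(6,6): no bracket -> illegal
(7,0): flips 4 -> legal
(7,1): no bracket -> illegal
(7,2): no bracket -> illegal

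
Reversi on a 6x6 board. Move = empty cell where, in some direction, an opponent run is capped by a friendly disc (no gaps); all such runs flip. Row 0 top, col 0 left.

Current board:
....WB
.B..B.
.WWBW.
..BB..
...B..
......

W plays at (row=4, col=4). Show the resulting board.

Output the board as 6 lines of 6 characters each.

Place W at (4,4); scan 8 dirs for brackets.
Dir NW: opp run (3,3) capped by W -> flip
Dir N: first cell '.' (not opp) -> no flip
Dir NE: first cell '.' (not opp) -> no flip
Dir W: opp run (4,3), next='.' -> no flip
Dir E: first cell '.' (not opp) -> no flip
Dir SW: first cell '.' (not opp) -> no flip
Dir S: first cell '.' (not opp) -> no flip
Dir SE: first cell '.' (not opp) -> no flip
All flips: (3,3)

Answer: ....WB
.B..B.
.WWBW.
..BW..
...BW.
......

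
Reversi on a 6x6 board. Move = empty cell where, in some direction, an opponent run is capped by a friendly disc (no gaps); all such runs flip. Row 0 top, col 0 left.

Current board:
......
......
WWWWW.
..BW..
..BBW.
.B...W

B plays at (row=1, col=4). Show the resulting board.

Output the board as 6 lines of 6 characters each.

Answer: ......
....B.
WWWBW.
..BW..
..BBW.
.B...W

Derivation:
Place B at (1,4); scan 8 dirs for brackets.
Dir NW: first cell '.' (not opp) -> no flip
Dir N: first cell '.' (not opp) -> no flip
Dir NE: first cell '.' (not opp) -> no flip
Dir W: first cell '.' (not opp) -> no flip
Dir E: first cell '.' (not opp) -> no flip
Dir SW: opp run (2,3) capped by B -> flip
Dir S: opp run (2,4), next='.' -> no flip
Dir SE: first cell '.' (not opp) -> no flip
All flips: (2,3)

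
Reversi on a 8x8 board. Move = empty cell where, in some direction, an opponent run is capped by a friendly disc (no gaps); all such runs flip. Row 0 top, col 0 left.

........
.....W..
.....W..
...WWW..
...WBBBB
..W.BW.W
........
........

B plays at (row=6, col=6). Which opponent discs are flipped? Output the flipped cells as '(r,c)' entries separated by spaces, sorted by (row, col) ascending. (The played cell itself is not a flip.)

Answer: (5,5)

Derivation:
Dir NW: opp run (5,5) capped by B -> flip
Dir N: first cell '.' (not opp) -> no flip
Dir NE: opp run (5,7), next=edge -> no flip
Dir W: first cell '.' (not opp) -> no flip
Dir E: first cell '.' (not opp) -> no flip
Dir SW: first cell '.' (not opp) -> no flip
Dir S: first cell '.' (not opp) -> no flip
Dir SE: first cell '.' (not opp) -> no flip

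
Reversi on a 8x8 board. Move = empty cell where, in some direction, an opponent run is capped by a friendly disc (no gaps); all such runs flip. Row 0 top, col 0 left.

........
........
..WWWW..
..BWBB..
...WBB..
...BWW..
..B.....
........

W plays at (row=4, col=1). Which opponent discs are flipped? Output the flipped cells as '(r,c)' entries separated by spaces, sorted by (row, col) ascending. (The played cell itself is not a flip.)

Dir NW: first cell '.' (not opp) -> no flip
Dir N: first cell '.' (not opp) -> no flip
Dir NE: opp run (3,2) capped by W -> flip
Dir W: first cell '.' (not opp) -> no flip
Dir E: first cell '.' (not opp) -> no flip
Dir SW: first cell '.' (not opp) -> no flip
Dir S: first cell '.' (not opp) -> no flip
Dir SE: first cell '.' (not opp) -> no flip

Answer: (3,2)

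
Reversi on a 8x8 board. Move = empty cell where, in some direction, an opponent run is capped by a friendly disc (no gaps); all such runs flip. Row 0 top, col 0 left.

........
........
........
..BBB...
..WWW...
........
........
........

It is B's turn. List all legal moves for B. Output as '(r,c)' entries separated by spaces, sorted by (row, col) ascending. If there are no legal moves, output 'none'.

Answer: (5,1) (5,2) (5,3) (5,4) (5,5)

Derivation:
(3,1): no bracket -> illegal
(3,5): no bracket -> illegal
(4,1): no bracket -> illegal
(4,5): no bracket -> illegal
(5,1): flips 1 -> legal
(5,2): flips 2 -> legal
(5,3): flips 1 -> legal
(5,4): flips 2 -> legal
(5,5): flips 1 -> legal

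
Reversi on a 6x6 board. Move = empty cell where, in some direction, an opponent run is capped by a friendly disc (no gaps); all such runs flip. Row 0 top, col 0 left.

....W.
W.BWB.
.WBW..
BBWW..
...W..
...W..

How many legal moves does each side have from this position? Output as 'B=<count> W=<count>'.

-- B to move --
(0,0): no bracket -> illegal
(0,1): no bracket -> illegal
(0,2): no bracket -> illegal
(0,3): no bracket -> illegal
(0,5): no bracket -> illegal
(1,1): flips 1 -> legal
(1,5): no bracket -> illegal
(2,0): flips 1 -> legal
(2,4): flips 1 -> legal
(3,4): flips 3 -> legal
(4,1): flips 2 -> legal
(4,2): flips 1 -> legal
(4,4): flips 1 -> legal
(5,2): no bracket -> illegal
(5,4): no bracket -> illegal
B mobility = 7
-- W to move --
(0,1): flips 1 -> legal
(0,2): flips 2 -> legal
(0,3): flips 1 -> legal
(0,5): flips 1 -> legal
(1,1): flips 2 -> legal
(1,5): flips 1 -> legal
(2,0): no bracket -> illegal
(2,4): flips 1 -> legal
(2,5): no bracket -> illegal
(4,0): flips 2 -> legal
(4,1): flips 1 -> legal
(4,2): no bracket -> illegal
W mobility = 9

Answer: B=7 W=9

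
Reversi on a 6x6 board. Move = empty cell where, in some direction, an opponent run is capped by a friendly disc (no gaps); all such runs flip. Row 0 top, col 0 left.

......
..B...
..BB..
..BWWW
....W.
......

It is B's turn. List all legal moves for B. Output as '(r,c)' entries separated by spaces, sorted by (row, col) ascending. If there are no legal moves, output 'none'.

Answer: (4,3) (4,5) (5,5)

Derivation:
(2,4): no bracket -> illegal
(2,5): no bracket -> illegal
(4,2): no bracket -> illegal
(4,3): flips 1 -> legal
(4,5): flips 1 -> legal
(5,3): no bracket -> illegal
(5,4): no bracket -> illegal
(5,5): flips 2 -> legal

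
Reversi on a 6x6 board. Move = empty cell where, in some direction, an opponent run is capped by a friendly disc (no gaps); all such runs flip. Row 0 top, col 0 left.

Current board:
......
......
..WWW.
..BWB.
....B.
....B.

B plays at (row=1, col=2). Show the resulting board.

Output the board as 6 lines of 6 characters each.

Place B at (1,2); scan 8 dirs for brackets.
Dir NW: first cell '.' (not opp) -> no flip
Dir N: first cell '.' (not opp) -> no flip
Dir NE: first cell '.' (not opp) -> no flip
Dir W: first cell '.' (not opp) -> no flip
Dir E: first cell '.' (not opp) -> no flip
Dir SW: first cell '.' (not opp) -> no flip
Dir S: opp run (2,2) capped by B -> flip
Dir SE: opp run (2,3) capped by B -> flip
All flips: (2,2) (2,3)

Answer: ......
..B...
..BBW.
..BWB.
....B.
....B.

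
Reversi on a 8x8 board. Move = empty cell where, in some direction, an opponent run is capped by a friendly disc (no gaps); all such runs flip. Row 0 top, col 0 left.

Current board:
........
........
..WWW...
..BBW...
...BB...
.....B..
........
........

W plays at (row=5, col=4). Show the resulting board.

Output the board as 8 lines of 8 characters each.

Place W at (5,4); scan 8 dirs for brackets.
Dir NW: opp run (4,3) (3,2), next='.' -> no flip
Dir N: opp run (4,4) capped by W -> flip
Dir NE: first cell '.' (not opp) -> no flip
Dir W: first cell '.' (not opp) -> no flip
Dir E: opp run (5,5), next='.' -> no flip
Dir SW: first cell '.' (not opp) -> no flip
Dir S: first cell '.' (not opp) -> no flip
Dir SE: first cell '.' (not opp) -> no flip
All flips: (4,4)

Answer: ........
........
..WWW...
..BBW...
...BW...
....WB..
........
........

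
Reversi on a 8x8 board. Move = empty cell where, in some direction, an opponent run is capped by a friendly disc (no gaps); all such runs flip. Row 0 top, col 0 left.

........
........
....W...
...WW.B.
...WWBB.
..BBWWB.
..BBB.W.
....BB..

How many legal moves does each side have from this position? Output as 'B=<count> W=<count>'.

Answer: B=8 W=12

Derivation:
-- B to move --
(1,3): no bracket -> illegal
(1,4): flips 4 -> legal
(1,5): no bracket -> illegal
(2,2): no bracket -> illegal
(2,3): flips 3 -> legal
(2,5): flips 2 -> legal
(3,2): no bracket -> illegal
(3,5): flips 1 -> legal
(4,2): flips 2 -> legal
(5,7): flips 1 -> legal
(6,5): flips 1 -> legal
(6,7): no bracket -> illegal
(7,6): flips 1 -> legal
(7,7): no bracket -> illegal
B mobility = 8
-- W to move --
(2,5): no bracket -> illegal
(2,6): flips 3 -> legal
(2,7): flips 2 -> legal
(3,5): flips 1 -> legal
(3,7): flips 1 -> legal
(4,1): no bracket -> illegal
(4,2): no bracket -> illegal
(4,7): flips 2 -> legal
(5,1): flips 2 -> legal
(5,7): flips 1 -> legal
(6,1): flips 1 -> legal
(6,5): no bracket -> illegal
(6,7): flips 2 -> legal
(7,1): flips 2 -> legal
(7,2): flips 1 -> legal
(7,3): flips 3 -> legal
(7,6): no bracket -> illegal
W mobility = 12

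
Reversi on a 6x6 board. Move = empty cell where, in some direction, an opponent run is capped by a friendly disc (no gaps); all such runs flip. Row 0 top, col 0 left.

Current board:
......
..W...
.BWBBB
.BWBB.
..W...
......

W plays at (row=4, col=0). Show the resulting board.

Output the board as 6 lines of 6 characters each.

Answer: ......
..W...
.BWBBB
.WWBB.
W.W...
......

Derivation:
Place W at (4,0); scan 8 dirs for brackets.
Dir NW: edge -> no flip
Dir N: first cell '.' (not opp) -> no flip
Dir NE: opp run (3,1) capped by W -> flip
Dir W: edge -> no flip
Dir E: first cell '.' (not opp) -> no flip
Dir SW: edge -> no flip
Dir S: first cell '.' (not opp) -> no flip
Dir SE: first cell '.' (not opp) -> no flip
All flips: (3,1)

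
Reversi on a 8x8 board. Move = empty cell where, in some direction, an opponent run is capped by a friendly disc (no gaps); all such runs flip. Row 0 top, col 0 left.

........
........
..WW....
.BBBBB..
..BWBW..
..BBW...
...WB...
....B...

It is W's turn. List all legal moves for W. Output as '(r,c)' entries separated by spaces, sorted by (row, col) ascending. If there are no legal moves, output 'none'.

Answer: (2,1) (2,4) (2,5) (4,0) (4,1) (5,1) (5,5) (6,1) (6,2) (6,5)

Derivation:
(2,0): no bracket -> illegal
(2,1): flips 1 -> legal
(2,4): flips 2 -> legal
(2,5): flips 2 -> legal
(2,6): no bracket -> illegal
(3,0): no bracket -> illegal
(3,6): no bracket -> illegal
(4,0): flips 1 -> legal
(4,1): flips 3 -> legal
(4,6): no bracket -> illegal
(5,1): flips 2 -> legal
(5,5): flips 2 -> legal
(6,1): flips 1 -> legal
(6,2): flips 3 -> legal
(6,5): flips 1 -> legal
(7,3): no bracket -> illegal
(7,5): no bracket -> illegal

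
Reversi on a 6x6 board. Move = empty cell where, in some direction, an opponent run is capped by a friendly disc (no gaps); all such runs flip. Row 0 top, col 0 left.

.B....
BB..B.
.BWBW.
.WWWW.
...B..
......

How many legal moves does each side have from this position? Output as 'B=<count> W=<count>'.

Answer: B=4 W=9

Derivation:
-- B to move --
(1,2): no bracket -> illegal
(1,3): no bracket -> illegal
(1,5): no bracket -> illegal
(2,0): no bracket -> illegal
(2,5): flips 2 -> legal
(3,0): no bracket -> illegal
(3,5): no bracket -> illegal
(4,0): no bracket -> illegal
(4,1): flips 2 -> legal
(4,2): no bracket -> illegal
(4,4): flips 4 -> legal
(4,5): flips 1 -> legal
B mobility = 4
-- W to move --
(0,0): flips 1 -> legal
(0,2): no bracket -> illegal
(0,3): no bracket -> illegal
(0,4): flips 1 -> legal
(0,5): flips 2 -> legal
(1,2): flips 1 -> legal
(1,3): flips 1 -> legal
(1,5): no bracket -> illegal
(2,0): flips 1 -> legal
(2,5): no bracket -> illegal
(3,0): no bracket -> illegal
(4,2): no bracket -> illegal
(4,4): no bracket -> illegal
(5,2): flips 1 -> legal
(5,3): flips 1 -> legal
(5,4): flips 1 -> legal
W mobility = 9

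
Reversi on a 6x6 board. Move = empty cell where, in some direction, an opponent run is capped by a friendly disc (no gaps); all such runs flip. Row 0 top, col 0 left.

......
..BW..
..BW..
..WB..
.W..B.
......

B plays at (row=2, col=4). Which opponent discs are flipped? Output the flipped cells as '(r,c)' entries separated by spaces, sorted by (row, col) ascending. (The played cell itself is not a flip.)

Dir NW: opp run (1,3), next='.' -> no flip
Dir N: first cell '.' (not opp) -> no flip
Dir NE: first cell '.' (not opp) -> no flip
Dir W: opp run (2,3) capped by B -> flip
Dir E: first cell '.' (not opp) -> no flip
Dir SW: first cell 'B' (not opp) -> no flip
Dir S: first cell '.' (not opp) -> no flip
Dir SE: first cell '.' (not opp) -> no flip

Answer: (2,3)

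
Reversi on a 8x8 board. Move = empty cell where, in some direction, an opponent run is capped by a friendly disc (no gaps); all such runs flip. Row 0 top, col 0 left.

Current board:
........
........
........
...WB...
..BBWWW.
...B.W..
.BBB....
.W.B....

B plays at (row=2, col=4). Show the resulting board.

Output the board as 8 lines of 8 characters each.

Place B at (2,4); scan 8 dirs for brackets.
Dir NW: first cell '.' (not opp) -> no flip
Dir N: first cell '.' (not opp) -> no flip
Dir NE: first cell '.' (not opp) -> no flip
Dir W: first cell '.' (not opp) -> no flip
Dir E: first cell '.' (not opp) -> no flip
Dir SW: opp run (3,3) capped by B -> flip
Dir S: first cell 'B' (not opp) -> no flip
Dir SE: first cell '.' (not opp) -> no flip
All flips: (3,3)

Answer: ........
........
....B...
...BB...
..BBWWW.
...B.W..
.BBB....
.W.B....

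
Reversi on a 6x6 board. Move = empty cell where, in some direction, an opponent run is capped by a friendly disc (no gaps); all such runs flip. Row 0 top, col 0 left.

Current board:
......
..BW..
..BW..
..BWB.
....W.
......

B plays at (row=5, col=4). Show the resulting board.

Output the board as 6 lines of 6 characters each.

Answer: ......
..BW..
..BW..
..BWB.
....B.
....B.

Derivation:
Place B at (5,4); scan 8 dirs for brackets.
Dir NW: first cell '.' (not opp) -> no flip
Dir N: opp run (4,4) capped by B -> flip
Dir NE: first cell '.' (not opp) -> no flip
Dir W: first cell '.' (not opp) -> no flip
Dir E: first cell '.' (not opp) -> no flip
Dir SW: edge -> no flip
Dir S: edge -> no flip
Dir SE: edge -> no flip
All flips: (4,4)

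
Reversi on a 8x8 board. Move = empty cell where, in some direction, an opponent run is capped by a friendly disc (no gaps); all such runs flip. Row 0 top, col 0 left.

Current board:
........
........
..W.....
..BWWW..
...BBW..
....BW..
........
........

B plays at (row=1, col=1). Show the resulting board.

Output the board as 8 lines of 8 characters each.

Answer: ........
.B......
..B.....
..BBWW..
...BBW..
....BW..
........
........

Derivation:
Place B at (1,1); scan 8 dirs for brackets.
Dir NW: first cell '.' (not opp) -> no flip
Dir N: first cell '.' (not opp) -> no flip
Dir NE: first cell '.' (not opp) -> no flip
Dir W: first cell '.' (not opp) -> no flip
Dir E: first cell '.' (not opp) -> no flip
Dir SW: first cell '.' (not opp) -> no flip
Dir S: first cell '.' (not opp) -> no flip
Dir SE: opp run (2,2) (3,3) capped by B -> flip
All flips: (2,2) (3,3)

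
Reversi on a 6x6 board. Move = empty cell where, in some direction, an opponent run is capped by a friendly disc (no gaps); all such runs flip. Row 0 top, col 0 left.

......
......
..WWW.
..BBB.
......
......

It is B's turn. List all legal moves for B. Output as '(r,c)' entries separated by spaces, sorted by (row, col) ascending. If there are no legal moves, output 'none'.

(1,1): flips 1 -> legal
(1,2): flips 2 -> legal
(1,3): flips 1 -> legal
(1,4): flips 2 -> legal
(1,5): flips 1 -> legal
(2,1): no bracket -> illegal
(2,5): no bracket -> illegal
(3,1): no bracket -> illegal
(3,5): no bracket -> illegal

Answer: (1,1) (1,2) (1,3) (1,4) (1,5)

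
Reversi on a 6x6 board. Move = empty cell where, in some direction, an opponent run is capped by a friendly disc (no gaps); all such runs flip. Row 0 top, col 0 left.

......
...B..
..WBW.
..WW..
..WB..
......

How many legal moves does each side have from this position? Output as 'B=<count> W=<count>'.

-- B to move --
(1,1): no bracket -> illegal
(1,2): no bracket -> illegal
(1,4): no bracket -> illegal
(1,5): no bracket -> illegal
(2,1): flips 2 -> legal
(2,5): flips 1 -> legal
(3,1): flips 1 -> legal
(3,4): no bracket -> illegal
(3,5): flips 1 -> legal
(4,1): flips 2 -> legal
(4,4): no bracket -> illegal
(5,1): no bracket -> illegal
(5,2): no bracket -> illegal
(5,3): no bracket -> illegal
B mobility = 5
-- W to move --
(0,2): flips 1 -> legal
(0,3): flips 2 -> legal
(0,4): flips 1 -> legal
(1,2): no bracket -> illegal
(1,4): flips 1 -> legal
(3,4): no bracket -> illegal
(4,4): flips 1 -> legal
(5,2): no bracket -> illegal
(5,3): flips 1 -> legal
(5,4): flips 1 -> legal
W mobility = 7

Answer: B=5 W=7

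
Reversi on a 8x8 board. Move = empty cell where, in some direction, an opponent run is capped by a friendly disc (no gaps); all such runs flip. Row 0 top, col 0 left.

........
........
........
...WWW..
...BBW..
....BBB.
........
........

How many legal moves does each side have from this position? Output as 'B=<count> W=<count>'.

-- B to move --
(2,2): flips 1 -> legal
(2,3): flips 3 -> legal
(2,4): flips 1 -> legal
(2,5): flips 3 -> legal
(2,6): flips 1 -> legal
(3,2): no bracket -> illegal
(3,6): flips 1 -> legal
(4,2): no bracket -> illegal
(4,6): flips 1 -> legal
B mobility = 7
-- W to move --
(3,2): no bracket -> illegal
(4,2): flips 2 -> legal
(4,6): no bracket -> illegal
(4,7): no bracket -> illegal
(5,2): flips 1 -> legal
(5,3): flips 2 -> legal
(5,7): no bracket -> illegal
(6,3): flips 1 -> legal
(6,4): flips 2 -> legal
(6,5): flips 1 -> legal
(6,6): flips 2 -> legal
(6,7): flips 1 -> legal
W mobility = 8

Answer: B=7 W=8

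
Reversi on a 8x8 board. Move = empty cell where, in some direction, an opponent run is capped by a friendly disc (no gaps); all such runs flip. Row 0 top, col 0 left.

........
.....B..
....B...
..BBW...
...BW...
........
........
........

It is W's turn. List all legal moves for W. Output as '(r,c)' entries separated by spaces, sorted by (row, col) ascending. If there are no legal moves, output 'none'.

Answer: (1,4) (2,2) (3,1) (4,2) (5,2)

Derivation:
(0,4): no bracket -> illegal
(0,5): no bracket -> illegal
(0,6): no bracket -> illegal
(1,3): no bracket -> illegal
(1,4): flips 1 -> legal
(1,6): no bracket -> illegal
(2,1): no bracket -> illegal
(2,2): flips 1 -> legal
(2,3): no bracket -> illegal
(2,5): no bracket -> illegal
(2,6): no bracket -> illegal
(3,1): flips 2 -> legal
(3,5): no bracket -> illegal
(4,1): no bracket -> illegal
(4,2): flips 1 -> legal
(5,2): flips 1 -> legal
(5,3): no bracket -> illegal
(5,4): no bracket -> illegal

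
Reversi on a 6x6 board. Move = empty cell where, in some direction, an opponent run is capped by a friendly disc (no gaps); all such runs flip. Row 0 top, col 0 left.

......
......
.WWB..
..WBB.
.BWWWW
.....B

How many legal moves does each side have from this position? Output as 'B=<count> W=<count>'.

-- B to move --
(1,0): no bracket -> illegal
(1,1): flips 1 -> legal
(1,2): no bracket -> illegal
(1,3): no bracket -> illegal
(2,0): flips 2 -> legal
(3,0): no bracket -> illegal
(3,1): flips 1 -> legal
(3,5): flips 1 -> legal
(5,1): flips 1 -> legal
(5,2): flips 1 -> legal
(5,3): flips 1 -> legal
(5,4): flips 1 -> legal
B mobility = 8
-- W to move --
(1,2): flips 2 -> legal
(1,3): flips 2 -> legal
(1,4): flips 1 -> legal
(2,4): flips 3 -> legal
(2,5): flips 1 -> legal
(3,0): no bracket -> illegal
(3,1): no bracket -> illegal
(3,5): flips 2 -> legal
(4,0): flips 1 -> legal
(5,0): flips 1 -> legal
(5,1): no bracket -> illegal
(5,2): no bracket -> illegal
(5,4): no bracket -> illegal
W mobility = 8

Answer: B=8 W=8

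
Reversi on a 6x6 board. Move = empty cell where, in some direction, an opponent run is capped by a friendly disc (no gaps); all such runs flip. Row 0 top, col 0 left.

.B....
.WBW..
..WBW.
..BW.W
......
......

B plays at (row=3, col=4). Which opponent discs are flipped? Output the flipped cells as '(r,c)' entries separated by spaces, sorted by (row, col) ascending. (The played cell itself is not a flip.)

Dir NW: first cell 'B' (not opp) -> no flip
Dir N: opp run (2,4), next='.' -> no flip
Dir NE: first cell '.' (not opp) -> no flip
Dir W: opp run (3,3) capped by B -> flip
Dir E: opp run (3,5), next=edge -> no flip
Dir SW: first cell '.' (not opp) -> no flip
Dir S: first cell '.' (not opp) -> no flip
Dir SE: first cell '.' (not opp) -> no flip

Answer: (3,3)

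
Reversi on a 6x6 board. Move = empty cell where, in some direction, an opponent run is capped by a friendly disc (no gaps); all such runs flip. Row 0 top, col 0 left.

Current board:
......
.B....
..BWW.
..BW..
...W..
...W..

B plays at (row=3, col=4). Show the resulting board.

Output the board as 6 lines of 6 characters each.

Place B at (3,4); scan 8 dirs for brackets.
Dir NW: opp run (2,3), next='.' -> no flip
Dir N: opp run (2,4), next='.' -> no flip
Dir NE: first cell '.' (not opp) -> no flip
Dir W: opp run (3,3) capped by B -> flip
Dir E: first cell '.' (not opp) -> no flip
Dir SW: opp run (4,3), next='.' -> no flip
Dir S: first cell '.' (not opp) -> no flip
Dir SE: first cell '.' (not opp) -> no flip
All flips: (3,3)

Answer: ......
.B....
..BWW.
..BBB.
...W..
...W..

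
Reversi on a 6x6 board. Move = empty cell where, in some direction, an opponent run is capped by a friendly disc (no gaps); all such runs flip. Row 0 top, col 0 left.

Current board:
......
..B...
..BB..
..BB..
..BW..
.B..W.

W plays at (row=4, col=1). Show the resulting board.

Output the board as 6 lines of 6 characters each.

Answer: ......
..B...
..BB..
..BB..
.WWW..
.B..W.

Derivation:
Place W at (4,1); scan 8 dirs for brackets.
Dir NW: first cell '.' (not opp) -> no flip
Dir N: first cell '.' (not opp) -> no flip
Dir NE: opp run (3,2) (2,3), next='.' -> no flip
Dir W: first cell '.' (not opp) -> no flip
Dir E: opp run (4,2) capped by W -> flip
Dir SW: first cell '.' (not opp) -> no flip
Dir S: opp run (5,1), next=edge -> no flip
Dir SE: first cell '.' (not opp) -> no flip
All flips: (4,2)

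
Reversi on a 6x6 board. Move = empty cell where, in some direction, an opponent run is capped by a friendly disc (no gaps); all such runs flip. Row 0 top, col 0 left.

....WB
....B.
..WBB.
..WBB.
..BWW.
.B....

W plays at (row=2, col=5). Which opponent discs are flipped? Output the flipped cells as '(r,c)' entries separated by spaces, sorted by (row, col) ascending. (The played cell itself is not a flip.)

Dir NW: opp run (1,4), next='.' -> no flip
Dir N: first cell '.' (not opp) -> no flip
Dir NE: edge -> no flip
Dir W: opp run (2,4) (2,3) capped by W -> flip
Dir E: edge -> no flip
Dir SW: opp run (3,4) capped by W -> flip
Dir S: first cell '.' (not opp) -> no flip
Dir SE: edge -> no flip

Answer: (2,3) (2,4) (3,4)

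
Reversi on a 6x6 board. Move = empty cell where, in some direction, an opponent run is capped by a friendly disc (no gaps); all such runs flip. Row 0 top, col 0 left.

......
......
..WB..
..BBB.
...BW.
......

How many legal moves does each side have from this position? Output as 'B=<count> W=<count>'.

-- B to move --
(1,1): flips 1 -> legal
(1,2): flips 1 -> legal
(1,3): no bracket -> illegal
(2,1): flips 1 -> legal
(3,1): no bracket -> illegal
(3,5): no bracket -> illegal
(4,5): flips 1 -> legal
(5,3): no bracket -> illegal
(5,4): flips 1 -> legal
(5,5): flips 1 -> legal
B mobility = 6
-- W to move --
(1,2): no bracket -> illegal
(1,3): no bracket -> illegal
(1,4): no bracket -> illegal
(2,1): no bracket -> illegal
(2,4): flips 2 -> legal
(2,5): no bracket -> illegal
(3,1): no bracket -> illegal
(3,5): no bracket -> illegal
(4,1): no bracket -> illegal
(4,2): flips 2 -> legal
(4,5): no bracket -> illegal
(5,2): no bracket -> illegal
(5,3): no bracket -> illegal
(5,4): no bracket -> illegal
W mobility = 2

Answer: B=6 W=2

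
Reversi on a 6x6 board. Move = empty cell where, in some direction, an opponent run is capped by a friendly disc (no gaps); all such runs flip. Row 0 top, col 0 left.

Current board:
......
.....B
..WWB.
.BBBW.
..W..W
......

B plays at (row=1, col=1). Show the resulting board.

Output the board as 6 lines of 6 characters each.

Place B at (1,1); scan 8 dirs for brackets.
Dir NW: first cell '.' (not opp) -> no flip
Dir N: first cell '.' (not opp) -> no flip
Dir NE: first cell '.' (not opp) -> no flip
Dir W: first cell '.' (not opp) -> no flip
Dir E: first cell '.' (not opp) -> no flip
Dir SW: first cell '.' (not opp) -> no flip
Dir S: first cell '.' (not opp) -> no flip
Dir SE: opp run (2,2) capped by B -> flip
All flips: (2,2)

Answer: ......
.B...B
..BWB.
.BBBW.
..W..W
......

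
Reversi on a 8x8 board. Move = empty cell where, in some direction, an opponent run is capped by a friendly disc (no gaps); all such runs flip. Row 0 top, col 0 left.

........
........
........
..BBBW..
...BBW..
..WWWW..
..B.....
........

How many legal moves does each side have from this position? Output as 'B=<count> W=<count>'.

Answer: B=10 W=9

Derivation:
-- B to move --
(2,4): no bracket -> illegal
(2,5): no bracket -> illegal
(2,6): flips 1 -> legal
(3,6): flips 1 -> legal
(4,1): no bracket -> illegal
(4,2): flips 1 -> legal
(4,6): flips 1 -> legal
(5,1): no bracket -> illegal
(5,6): flips 1 -> legal
(6,1): flips 1 -> legal
(6,3): flips 1 -> legal
(6,4): flips 1 -> legal
(6,5): flips 1 -> legal
(6,6): flips 1 -> legal
B mobility = 10
-- W to move --
(2,1): flips 2 -> legal
(2,2): flips 2 -> legal
(2,3): flips 3 -> legal
(2,4): flips 2 -> legal
(2,5): flips 2 -> legal
(3,1): flips 3 -> legal
(4,1): no bracket -> illegal
(4,2): flips 2 -> legal
(5,1): no bracket -> illegal
(6,1): no bracket -> illegal
(6,3): no bracket -> illegal
(7,1): flips 1 -> legal
(7,2): flips 1 -> legal
(7,3): no bracket -> illegal
W mobility = 9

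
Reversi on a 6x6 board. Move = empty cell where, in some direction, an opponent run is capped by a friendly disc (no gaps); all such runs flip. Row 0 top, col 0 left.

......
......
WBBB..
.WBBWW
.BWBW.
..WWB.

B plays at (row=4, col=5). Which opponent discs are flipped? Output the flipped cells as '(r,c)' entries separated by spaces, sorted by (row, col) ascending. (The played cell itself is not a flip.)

Answer: (3,4) (4,4)

Derivation:
Dir NW: opp run (3,4) capped by B -> flip
Dir N: opp run (3,5), next='.' -> no flip
Dir NE: edge -> no flip
Dir W: opp run (4,4) capped by B -> flip
Dir E: edge -> no flip
Dir SW: first cell 'B' (not opp) -> no flip
Dir S: first cell '.' (not opp) -> no flip
Dir SE: edge -> no flip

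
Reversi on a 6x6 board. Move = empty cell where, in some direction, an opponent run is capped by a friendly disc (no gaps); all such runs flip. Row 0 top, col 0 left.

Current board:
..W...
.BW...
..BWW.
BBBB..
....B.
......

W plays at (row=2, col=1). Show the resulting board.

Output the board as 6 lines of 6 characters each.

Answer: ..W...
.BW...
.WWWW.
BBBB..
....B.
......

Derivation:
Place W at (2,1); scan 8 dirs for brackets.
Dir NW: first cell '.' (not opp) -> no flip
Dir N: opp run (1,1), next='.' -> no flip
Dir NE: first cell 'W' (not opp) -> no flip
Dir W: first cell '.' (not opp) -> no flip
Dir E: opp run (2,2) capped by W -> flip
Dir SW: opp run (3,0), next=edge -> no flip
Dir S: opp run (3,1), next='.' -> no flip
Dir SE: opp run (3,2), next='.' -> no flip
All flips: (2,2)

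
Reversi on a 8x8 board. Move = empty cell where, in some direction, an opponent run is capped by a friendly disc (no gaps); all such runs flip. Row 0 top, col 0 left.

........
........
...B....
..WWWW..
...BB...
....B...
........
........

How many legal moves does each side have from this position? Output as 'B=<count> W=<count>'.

Answer: B=7 W=8

Derivation:
-- B to move --
(2,1): flips 1 -> legal
(2,2): flips 1 -> legal
(2,4): flips 1 -> legal
(2,5): flips 1 -> legal
(2,6): flips 1 -> legal
(3,1): no bracket -> illegal
(3,6): no bracket -> illegal
(4,1): flips 1 -> legal
(4,2): no bracket -> illegal
(4,5): flips 1 -> legal
(4,6): no bracket -> illegal
B mobility = 7
-- W to move --
(1,2): flips 1 -> legal
(1,3): flips 1 -> legal
(1,4): flips 1 -> legal
(2,2): no bracket -> illegal
(2,4): no bracket -> illegal
(4,2): no bracket -> illegal
(4,5): no bracket -> illegal
(5,2): flips 1 -> legal
(5,3): flips 2 -> legal
(5,5): flips 1 -> legal
(6,3): no bracket -> illegal
(6,4): flips 2 -> legal
(6,5): flips 2 -> legal
W mobility = 8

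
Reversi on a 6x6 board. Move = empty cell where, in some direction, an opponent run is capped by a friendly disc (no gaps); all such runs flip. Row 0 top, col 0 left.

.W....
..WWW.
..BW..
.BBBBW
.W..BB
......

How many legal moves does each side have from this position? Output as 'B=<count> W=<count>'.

-- B to move --
(0,0): no bracket -> illegal
(0,2): flips 1 -> legal
(0,3): flips 2 -> legal
(0,4): flips 1 -> legal
(0,5): flips 2 -> legal
(1,0): no bracket -> illegal
(1,1): no bracket -> illegal
(1,5): no bracket -> illegal
(2,1): no bracket -> illegal
(2,4): flips 1 -> legal
(2,5): flips 1 -> legal
(3,0): no bracket -> illegal
(4,0): no bracket -> illegal
(4,2): no bracket -> illegal
(5,0): flips 1 -> legal
(5,1): flips 1 -> legal
(5,2): no bracket -> illegal
B mobility = 8
-- W to move --
(1,1): no bracket -> illegal
(2,0): no bracket -> illegal
(2,1): flips 2 -> legal
(2,4): no bracket -> illegal
(2,5): no bracket -> illegal
(3,0): flips 4 -> legal
(4,0): flips 2 -> legal
(4,2): flips 2 -> legal
(4,3): flips 1 -> legal
(5,3): flips 1 -> legal
(5,4): no bracket -> illegal
(5,5): flips 1 -> legal
W mobility = 7

Answer: B=8 W=7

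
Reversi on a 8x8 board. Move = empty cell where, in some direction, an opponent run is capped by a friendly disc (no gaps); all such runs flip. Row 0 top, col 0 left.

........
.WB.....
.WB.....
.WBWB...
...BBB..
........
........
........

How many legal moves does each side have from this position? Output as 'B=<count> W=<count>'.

-- B to move --
(0,0): flips 1 -> legal
(0,1): no bracket -> illegal
(0,2): no bracket -> illegal
(1,0): flips 2 -> legal
(2,0): flips 1 -> legal
(2,3): flips 1 -> legal
(2,4): no bracket -> illegal
(3,0): flips 2 -> legal
(4,0): flips 1 -> legal
(4,1): no bracket -> illegal
(4,2): no bracket -> illegal
B mobility = 6
-- W to move --
(0,1): no bracket -> illegal
(0,2): no bracket -> illegal
(0,3): flips 1 -> legal
(1,3): flips 2 -> legal
(2,3): flips 1 -> legal
(2,4): no bracket -> illegal
(2,5): no bracket -> illegal
(3,5): flips 1 -> legal
(3,6): no bracket -> illegal
(4,1): no bracket -> illegal
(4,2): no bracket -> illegal
(4,6): no bracket -> illegal
(5,2): no bracket -> illegal
(5,3): flips 1 -> legal
(5,4): flips 2 -> legal
(5,5): flips 1 -> legal
(5,6): no bracket -> illegal
W mobility = 7

Answer: B=6 W=7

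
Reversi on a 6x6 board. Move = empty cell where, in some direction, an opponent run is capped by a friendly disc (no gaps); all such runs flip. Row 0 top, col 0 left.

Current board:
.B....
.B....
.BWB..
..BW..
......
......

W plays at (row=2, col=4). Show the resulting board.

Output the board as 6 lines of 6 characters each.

Place W at (2,4); scan 8 dirs for brackets.
Dir NW: first cell '.' (not opp) -> no flip
Dir N: first cell '.' (not opp) -> no flip
Dir NE: first cell '.' (not opp) -> no flip
Dir W: opp run (2,3) capped by W -> flip
Dir E: first cell '.' (not opp) -> no flip
Dir SW: first cell 'W' (not opp) -> no flip
Dir S: first cell '.' (not opp) -> no flip
Dir SE: first cell '.' (not opp) -> no flip
All flips: (2,3)

Answer: .B....
.B....
.BWWW.
..BW..
......
......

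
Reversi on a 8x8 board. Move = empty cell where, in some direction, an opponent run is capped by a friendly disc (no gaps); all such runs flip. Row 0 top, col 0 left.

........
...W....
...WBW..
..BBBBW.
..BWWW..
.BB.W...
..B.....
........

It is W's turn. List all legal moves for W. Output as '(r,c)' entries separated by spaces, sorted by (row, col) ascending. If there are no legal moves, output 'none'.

(1,4): flips 2 -> legal
(1,5): no bracket -> illegal
(2,1): flips 1 -> legal
(2,2): flips 1 -> legal
(2,6): flips 1 -> legal
(3,1): flips 4 -> legal
(4,0): no bracket -> illegal
(4,1): flips 2 -> legal
(4,6): flips 2 -> legal
(5,0): no bracket -> illegal
(5,3): no bracket -> illegal
(6,0): no bracket -> illegal
(6,1): flips 1 -> legal
(6,3): no bracket -> illegal
(7,1): no bracket -> illegal
(7,2): no bracket -> illegal
(7,3): no bracket -> illegal

Answer: (1,4) (2,1) (2,2) (2,6) (3,1) (4,1) (4,6) (6,1)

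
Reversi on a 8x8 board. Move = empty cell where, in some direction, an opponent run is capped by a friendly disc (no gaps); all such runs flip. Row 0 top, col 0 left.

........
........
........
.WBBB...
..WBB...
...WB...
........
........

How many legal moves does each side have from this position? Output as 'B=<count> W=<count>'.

-- B to move --
(2,0): no bracket -> illegal
(2,1): no bracket -> illegal
(2,2): no bracket -> illegal
(3,0): flips 1 -> legal
(4,0): no bracket -> illegal
(4,1): flips 1 -> legal
(5,1): flips 1 -> legal
(5,2): flips 2 -> legal
(6,2): flips 1 -> legal
(6,3): flips 1 -> legal
(6,4): no bracket -> illegal
B mobility = 6
-- W to move --
(2,1): no bracket -> illegal
(2,2): flips 1 -> legal
(2,3): flips 2 -> legal
(2,4): flips 1 -> legal
(2,5): no bracket -> illegal
(3,5): flips 4 -> legal
(4,1): no bracket -> illegal
(4,5): flips 2 -> legal
(5,2): no bracket -> illegal
(5,5): flips 1 -> legal
(6,3): no bracket -> illegal
(6,4): no bracket -> illegal
(6,5): no bracket -> illegal
W mobility = 6

Answer: B=6 W=6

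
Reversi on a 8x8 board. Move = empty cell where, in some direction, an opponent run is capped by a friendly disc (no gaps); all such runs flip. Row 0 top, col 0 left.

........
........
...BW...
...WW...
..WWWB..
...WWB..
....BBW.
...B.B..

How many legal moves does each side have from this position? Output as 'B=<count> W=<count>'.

-- B to move --
(1,3): no bracket -> illegal
(1,4): flips 4 -> legal
(1,5): no bracket -> illegal
(2,2): flips 2 -> legal
(2,5): flips 1 -> legal
(3,1): flips 2 -> legal
(3,2): flips 2 -> legal
(3,5): no bracket -> illegal
(4,1): flips 3 -> legal
(5,1): no bracket -> illegal
(5,2): flips 2 -> legal
(5,6): no bracket -> illegal
(5,7): flips 1 -> legal
(6,2): no bracket -> illegal
(6,3): flips 4 -> legal
(6,7): flips 1 -> legal
(7,6): no bracket -> illegal
(7,7): flips 1 -> legal
B mobility = 11
-- W to move --
(1,2): flips 1 -> legal
(1,3): flips 1 -> legal
(1,4): no bracket -> illegal
(2,2): flips 1 -> legal
(3,2): no bracket -> illegal
(3,5): no bracket -> illegal
(3,6): flips 1 -> legal
(4,6): flips 1 -> legal
(5,6): flips 2 -> legal
(6,2): no bracket -> illegal
(6,3): flips 2 -> legal
(7,2): no bracket -> illegal
(7,4): flips 1 -> legal
(7,6): flips 1 -> legal
W mobility = 9

Answer: B=11 W=9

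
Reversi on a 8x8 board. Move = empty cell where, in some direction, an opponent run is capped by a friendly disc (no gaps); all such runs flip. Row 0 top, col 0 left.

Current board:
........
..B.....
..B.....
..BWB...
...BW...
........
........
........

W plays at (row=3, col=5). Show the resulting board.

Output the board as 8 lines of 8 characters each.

Place W at (3,5); scan 8 dirs for brackets.
Dir NW: first cell '.' (not opp) -> no flip
Dir N: first cell '.' (not opp) -> no flip
Dir NE: first cell '.' (not opp) -> no flip
Dir W: opp run (3,4) capped by W -> flip
Dir E: first cell '.' (not opp) -> no flip
Dir SW: first cell 'W' (not opp) -> no flip
Dir S: first cell '.' (not opp) -> no flip
Dir SE: first cell '.' (not opp) -> no flip
All flips: (3,4)

Answer: ........
..B.....
..B.....
..BWWW..
...BW...
........
........
........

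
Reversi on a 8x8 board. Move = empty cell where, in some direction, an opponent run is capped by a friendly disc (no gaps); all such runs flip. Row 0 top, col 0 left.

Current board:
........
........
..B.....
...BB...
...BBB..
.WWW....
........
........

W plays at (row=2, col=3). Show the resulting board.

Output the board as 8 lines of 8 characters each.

Place W at (2,3); scan 8 dirs for brackets.
Dir NW: first cell '.' (not opp) -> no flip
Dir N: first cell '.' (not opp) -> no flip
Dir NE: first cell '.' (not opp) -> no flip
Dir W: opp run (2,2), next='.' -> no flip
Dir E: first cell '.' (not opp) -> no flip
Dir SW: first cell '.' (not opp) -> no flip
Dir S: opp run (3,3) (4,3) capped by W -> flip
Dir SE: opp run (3,4) (4,5), next='.' -> no flip
All flips: (3,3) (4,3)

Answer: ........
........
..BW....
...WB...
...WBB..
.WWW....
........
........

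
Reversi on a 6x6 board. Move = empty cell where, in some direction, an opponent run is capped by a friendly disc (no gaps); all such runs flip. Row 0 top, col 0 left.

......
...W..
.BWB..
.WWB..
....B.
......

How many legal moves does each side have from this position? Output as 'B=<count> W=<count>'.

Answer: B=5 W=8

Derivation:
-- B to move --
(0,2): no bracket -> illegal
(0,3): flips 1 -> legal
(0,4): no bracket -> illegal
(1,1): flips 1 -> legal
(1,2): no bracket -> illegal
(1,4): no bracket -> illegal
(2,0): no bracket -> illegal
(2,4): no bracket -> illegal
(3,0): flips 2 -> legal
(4,0): no bracket -> illegal
(4,1): flips 2 -> legal
(4,2): no bracket -> illegal
(4,3): flips 1 -> legal
B mobility = 5
-- W to move --
(1,0): flips 1 -> legal
(1,1): flips 1 -> legal
(1,2): no bracket -> illegal
(1,4): flips 1 -> legal
(2,0): flips 1 -> legal
(2,4): flips 1 -> legal
(3,0): no bracket -> illegal
(3,4): flips 1 -> legal
(3,5): no bracket -> illegal
(4,2): no bracket -> illegal
(4,3): flips 2 -> legal
(4,5): no bracket -> illegal
(5,3): no bracket -> illegal
(5,4): no bracket -> illegal
(5,5): flips 2 -> legal
W mobility = 8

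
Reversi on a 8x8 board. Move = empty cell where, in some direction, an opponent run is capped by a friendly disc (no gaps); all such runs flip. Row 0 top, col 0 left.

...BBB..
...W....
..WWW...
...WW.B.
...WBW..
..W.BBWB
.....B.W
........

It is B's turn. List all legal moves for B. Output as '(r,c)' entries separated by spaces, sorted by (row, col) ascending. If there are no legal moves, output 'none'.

Answer: (1,1) (1,4) (3,1) (3,2) (3,5) (4,2) (4,6) (4,7) (5,3) (7,7)

Derivation:
(0,2): no bracket -> illegal
(1,1): flips 2 -> legal
(1,2): no bracket -> illegal
(1,4): flips 2 -> legal
(1,5): no bracket -> illegal
(2,1): no bracket -> illegal
(2,5): no bracket -> illegal
(3,1): flips 2 -> legal
(3,2): flips 1 -> legal
(3,5): flips 1 -> legal
(4,1): no bracket -> illegal
(4,2): flips 1 -> legal
(4,6): flips 1 -> legal
(4,7): flips 1 -> legal
(5,1): no bracket -> illegal
(5,3): flips 4 -> legal
(6,1): no bracket -> illegal
(6,2): no bracket -> illegal
(6,3): no bracket -> illegal
(6,6): no bracket -> illegal
(7,6): no bracket -> illegal
(7,7): flips 1 -> legal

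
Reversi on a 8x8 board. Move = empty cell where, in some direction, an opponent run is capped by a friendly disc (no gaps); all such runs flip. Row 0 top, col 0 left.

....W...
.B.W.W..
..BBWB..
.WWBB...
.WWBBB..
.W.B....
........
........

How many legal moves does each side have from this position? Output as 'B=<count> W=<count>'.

Answer: B=11 W=9

Derivation:
-- B to move --
(0,2): no bracket -> illegal
(0,3): flips 1 -> legal
(0,5): flips 1 -> legal
(0,6): flips 2 -> legal
(1,2): no bracket -> illegal
(1,4): flips 1 -> legal
(1,6): no bracket -> illegal
(2,0): flips 2 -> legal
(2,1): flips 1 -> legal
(2,6): no bracket -> illegal
(3,0): flips 2 -> legal
(3,5): no bracket -> illegal
(4,0): flips 3 -> legal
(5,0): flips 2 -> legal
(5,2): flips 2 -> legal
(6,0): flips 2 -> legal
(6,1): no bracket -> illegal
(6,2): no bracket -> illegal
B mobility = 11
-- W to move --
(0,0): no bracket -> illegal
(0,1): no bracket -> illegal
(0,2): no bracket -> illegal
(1,0): no bracket -> illegal
(1,2): flips 1 -> legal
(1,4): flips 1 -> legal
(1,6): no bracket -> illegal
(2,0): no bracket -> illegal
(2,1): flips 2 -> legal
(2,6): flips 1 -> legal
(3,5): flips 3 -> legal
(3,6): no bracket -> illegal
(4,6): flips 3 -> legal
(5,2): no bracket -> illegal
(5,4): flips 3 -> legal
(5,5): no bracket -> illegal
(5,6): no bracket -> illegal
(6,2): no bracket -> illegal
(6,3): flips 4 -> legal
(6,4): flips 1 -> legal
W mobility = 9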